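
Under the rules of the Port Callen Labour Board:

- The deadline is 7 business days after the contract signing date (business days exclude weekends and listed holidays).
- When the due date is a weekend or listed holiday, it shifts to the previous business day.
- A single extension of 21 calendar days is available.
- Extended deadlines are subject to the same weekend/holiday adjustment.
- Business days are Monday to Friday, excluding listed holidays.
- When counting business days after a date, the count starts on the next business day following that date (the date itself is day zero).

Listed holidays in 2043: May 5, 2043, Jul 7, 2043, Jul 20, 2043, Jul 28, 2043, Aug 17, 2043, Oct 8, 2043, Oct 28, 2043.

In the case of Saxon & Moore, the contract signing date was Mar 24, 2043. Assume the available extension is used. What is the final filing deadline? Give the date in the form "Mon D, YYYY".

Starting the day after Mar 24, 2043 and counting 7 business days lands on Apr 2, 2043.
Apr 2, 2043 falls on a Thursday, which is a business day, so no adjustment is needed.
Add the 21 calendar-day extension to Apr 2, 2043: Apr 23, 2043.
Apr 23, 2043 falls on a Thursday, which is a business day, so no adjustment is needed.
The final due date is Apr 23, 2043.

Apr 23, 2043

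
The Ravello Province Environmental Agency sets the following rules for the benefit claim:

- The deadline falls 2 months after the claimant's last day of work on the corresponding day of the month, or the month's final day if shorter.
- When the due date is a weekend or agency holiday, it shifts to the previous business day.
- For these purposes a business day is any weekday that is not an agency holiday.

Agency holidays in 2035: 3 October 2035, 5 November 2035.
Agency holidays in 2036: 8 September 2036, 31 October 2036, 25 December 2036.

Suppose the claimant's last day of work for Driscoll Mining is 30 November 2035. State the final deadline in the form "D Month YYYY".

Moving 2 months forward from 30 November 2035 on the corresponding day gives 30 January 2036.
30 January 2036 falls on a Wednesday, which is a business day, so no adjustment is needed.
Deadline: 30 January 2036.

30 January 2036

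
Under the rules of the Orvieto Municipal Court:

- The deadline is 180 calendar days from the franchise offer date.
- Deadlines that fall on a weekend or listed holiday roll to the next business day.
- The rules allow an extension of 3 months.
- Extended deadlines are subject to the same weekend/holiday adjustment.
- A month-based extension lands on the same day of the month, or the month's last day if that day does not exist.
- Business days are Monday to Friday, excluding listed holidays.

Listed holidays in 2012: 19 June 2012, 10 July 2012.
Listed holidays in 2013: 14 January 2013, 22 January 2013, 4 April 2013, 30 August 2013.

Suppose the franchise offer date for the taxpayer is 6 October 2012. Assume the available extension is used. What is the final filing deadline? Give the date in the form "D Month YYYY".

5 July 2013

Trigger date 6 October 2012 + 180 calendar days = 4 April 2013.
4 April 2013 is a listed holiday; the next business day is 5 April 2013 (Friday).
Applying the 3 months extension: 3 months after 5 April 2013 is 5 July 2013.
5 July 2013 is a Friday and not a listed holiday, so it stands.
So the filing is due 5 July 2013.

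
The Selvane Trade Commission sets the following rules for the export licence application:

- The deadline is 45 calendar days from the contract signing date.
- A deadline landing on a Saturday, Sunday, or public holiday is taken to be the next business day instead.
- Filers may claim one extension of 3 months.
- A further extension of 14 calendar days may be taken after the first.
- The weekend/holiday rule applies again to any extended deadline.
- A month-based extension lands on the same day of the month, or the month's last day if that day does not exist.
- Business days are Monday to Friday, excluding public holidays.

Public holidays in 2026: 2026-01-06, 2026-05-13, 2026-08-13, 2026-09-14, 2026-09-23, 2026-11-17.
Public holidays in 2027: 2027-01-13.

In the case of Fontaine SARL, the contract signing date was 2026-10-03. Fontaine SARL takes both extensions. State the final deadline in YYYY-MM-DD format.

2027-03-04

45 calendar days after 2026-10-03 is 2026-11-17.
2026-11-17 is a listed holiday; the next business day is 2026-11-18 (Wednesday).
Applying the 3 months extension: 3 months after 2026-11-18 is 2027-02-18.
2027-02-18 falls on a Thursday, which is a business day, so no adjustment is needed.
Add the 14 calendar-day extension to 2027-02-18: 2027-03-04.
Since 2027-03-04 is a Thursday and not a holiday, the date is unchanged.
The final due date is 2027-03-04.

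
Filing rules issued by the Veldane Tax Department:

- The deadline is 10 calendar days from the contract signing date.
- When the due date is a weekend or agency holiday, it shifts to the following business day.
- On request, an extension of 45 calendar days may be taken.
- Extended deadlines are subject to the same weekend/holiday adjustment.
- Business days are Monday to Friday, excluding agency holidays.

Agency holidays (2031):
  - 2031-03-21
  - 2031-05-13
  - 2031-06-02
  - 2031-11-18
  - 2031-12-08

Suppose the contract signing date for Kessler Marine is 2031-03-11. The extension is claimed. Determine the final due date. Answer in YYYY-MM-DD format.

2031-05-08

10 calendar days after 2031-03-11 is 2031-03-21.
2031-03-21 is a listed holiday, so it moves to the next business day, 2031-03-24 (Monday).
Applying the 45-calendar-day extension: 2031-03-24 + 45 days = 2031-05-08.
2031-05-08 falls on a Thursday, which is a business day, so no adjustment is needed.
Final deadline: 2031-05-08.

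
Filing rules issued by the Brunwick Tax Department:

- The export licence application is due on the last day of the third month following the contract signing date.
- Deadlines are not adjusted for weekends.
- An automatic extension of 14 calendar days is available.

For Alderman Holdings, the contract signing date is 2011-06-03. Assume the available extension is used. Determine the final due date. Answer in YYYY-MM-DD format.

2011-10-14

3 months after 2011-06-03 is September 2011; that month ends on 2011-09-30.
2011-09-30 is a Friday; no weekend or holiday adjustment applies.
Add the 14 calendar-day extension to 2011-09-30: 2011-10-14.
2011-10-14 falls on a Friday. The rules make no weekend/holiday allowance, so it remains 2011-10-14.
Deadline: 2011-10-14.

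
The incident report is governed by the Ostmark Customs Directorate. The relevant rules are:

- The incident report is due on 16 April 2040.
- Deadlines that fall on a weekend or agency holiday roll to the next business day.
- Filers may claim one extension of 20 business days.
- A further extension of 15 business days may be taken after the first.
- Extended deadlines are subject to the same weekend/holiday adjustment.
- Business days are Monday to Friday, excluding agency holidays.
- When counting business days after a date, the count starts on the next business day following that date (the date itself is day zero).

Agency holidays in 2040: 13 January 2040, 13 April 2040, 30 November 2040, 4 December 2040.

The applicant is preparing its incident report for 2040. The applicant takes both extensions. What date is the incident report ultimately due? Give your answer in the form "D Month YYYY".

Start from the fixed due date, 16 April 2040.
16 April 2040 falls on a Monday, which is a business day, so no adjustment is needed.
The 20-business-day extension runs from 16 April 2040 to 14 May 2040.
14 May 2040 falls on a Monday, which is a business day, so no adjustment is needed.
The 15-business-day extension runs from 14 May 2040 to 4 June 2040.
4 June 2040 is a Monday and not a listed holiday, so it stands.
So the filing is due 4 June 2040.

4 June 2040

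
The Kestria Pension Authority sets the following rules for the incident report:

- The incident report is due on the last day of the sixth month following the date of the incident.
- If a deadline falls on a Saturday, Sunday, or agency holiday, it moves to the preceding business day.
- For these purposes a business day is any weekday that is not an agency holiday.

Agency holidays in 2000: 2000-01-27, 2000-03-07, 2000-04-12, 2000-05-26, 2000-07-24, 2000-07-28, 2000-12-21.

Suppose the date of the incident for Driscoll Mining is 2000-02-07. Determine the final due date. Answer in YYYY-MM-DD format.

The sixth month after 2000-02-07 is August 2000, whose last day is 2000-08-31.
2000-08-31 is a Thursday and not a listed holiday, so it stands.
The final due date is 2000-08-31.

2000-08-31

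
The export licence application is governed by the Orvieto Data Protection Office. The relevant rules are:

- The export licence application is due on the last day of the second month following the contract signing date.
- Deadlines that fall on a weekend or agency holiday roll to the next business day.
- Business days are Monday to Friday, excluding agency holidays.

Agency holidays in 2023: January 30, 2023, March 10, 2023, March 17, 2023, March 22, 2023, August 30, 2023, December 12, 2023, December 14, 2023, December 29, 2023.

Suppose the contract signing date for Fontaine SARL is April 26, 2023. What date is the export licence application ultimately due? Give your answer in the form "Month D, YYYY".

The second month after April 26, 2023 is June 2023, whose last day is June 30, 2023.
June 30, 2023 (Friday) is already a business day.
Final deadline: June 30, 2023.

June 30, 2023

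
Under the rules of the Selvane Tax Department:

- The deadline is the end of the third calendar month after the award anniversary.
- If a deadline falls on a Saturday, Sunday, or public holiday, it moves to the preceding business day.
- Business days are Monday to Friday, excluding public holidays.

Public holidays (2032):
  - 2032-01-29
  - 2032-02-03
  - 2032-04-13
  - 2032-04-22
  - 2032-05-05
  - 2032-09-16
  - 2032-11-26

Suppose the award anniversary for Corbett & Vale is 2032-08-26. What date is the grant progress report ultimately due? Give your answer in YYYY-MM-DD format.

3 months after 2032-08-26 falls in November 2032; the last day of that month is 2032-11-30.
2032-11-30 (Tuesday) is already a business day.
The final due date is 2032-11-30.

2032-11-30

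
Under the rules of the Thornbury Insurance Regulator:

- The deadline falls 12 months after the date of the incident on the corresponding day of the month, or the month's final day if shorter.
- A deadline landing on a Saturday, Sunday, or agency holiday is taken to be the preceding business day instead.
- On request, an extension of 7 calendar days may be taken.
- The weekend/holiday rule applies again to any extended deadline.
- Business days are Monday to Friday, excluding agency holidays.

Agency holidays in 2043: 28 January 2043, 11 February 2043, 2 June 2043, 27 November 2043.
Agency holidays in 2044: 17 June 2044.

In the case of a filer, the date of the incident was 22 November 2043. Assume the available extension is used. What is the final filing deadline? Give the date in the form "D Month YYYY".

29 November 2044

Moving 12 months forward from 22 November 2043 on the corresponding day gives 22 November 2044.
22 November 2044 falls on a Tuesday, which is a business day, so no adjustment is needed.
Applying the 7-calendar-day extension: 22 November 2044 + 7 days = 29 November 2044.
Since 29 November 2044 is a Tuesday and not a holiday, the date is unchanged.
The final due date is 29 November 2044.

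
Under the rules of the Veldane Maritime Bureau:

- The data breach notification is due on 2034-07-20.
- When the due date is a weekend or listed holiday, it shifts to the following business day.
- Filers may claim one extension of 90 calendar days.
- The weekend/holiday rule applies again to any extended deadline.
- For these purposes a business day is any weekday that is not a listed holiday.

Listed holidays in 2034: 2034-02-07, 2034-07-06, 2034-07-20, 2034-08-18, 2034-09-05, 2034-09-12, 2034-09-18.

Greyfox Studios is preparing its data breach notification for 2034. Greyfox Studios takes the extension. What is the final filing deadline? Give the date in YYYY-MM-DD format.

Start from the fixed due date, 2034-07-20.
Because 2034-07-20 is a listed holiday, the deadline becomes 2034-07-21 (Friday).
Applying the 90-calendar-day extension: 2034-07-21 + 90 days = 2034-10-19.
2034-10-19 (Thursday) is already a business day.
Deadline: 2034-10-19.

2034-10-19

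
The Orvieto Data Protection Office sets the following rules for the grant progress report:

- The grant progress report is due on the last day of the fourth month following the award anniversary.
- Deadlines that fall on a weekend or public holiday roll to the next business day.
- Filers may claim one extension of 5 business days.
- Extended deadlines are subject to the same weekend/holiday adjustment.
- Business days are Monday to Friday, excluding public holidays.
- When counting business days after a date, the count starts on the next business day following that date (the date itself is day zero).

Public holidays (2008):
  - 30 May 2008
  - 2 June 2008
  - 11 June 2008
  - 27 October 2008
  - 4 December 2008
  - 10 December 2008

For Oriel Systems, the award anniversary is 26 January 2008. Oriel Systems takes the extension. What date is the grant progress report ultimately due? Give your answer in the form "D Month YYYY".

4 months after 26 January 2008 is May 2008; that month ends on 31 May 2008.
Because 31 May 2008 is a Saturday, the deadline becomes 3 June 2008 (Tuesday).
Applying the 5-business-day extension: 5 business days after 3 June 2008 is 10 June 2008.
10 June 2008 falls on a Tuesday, which is a business day, so no adjustment is needed.
So the filing is due 10 June 2008.

10 June 2008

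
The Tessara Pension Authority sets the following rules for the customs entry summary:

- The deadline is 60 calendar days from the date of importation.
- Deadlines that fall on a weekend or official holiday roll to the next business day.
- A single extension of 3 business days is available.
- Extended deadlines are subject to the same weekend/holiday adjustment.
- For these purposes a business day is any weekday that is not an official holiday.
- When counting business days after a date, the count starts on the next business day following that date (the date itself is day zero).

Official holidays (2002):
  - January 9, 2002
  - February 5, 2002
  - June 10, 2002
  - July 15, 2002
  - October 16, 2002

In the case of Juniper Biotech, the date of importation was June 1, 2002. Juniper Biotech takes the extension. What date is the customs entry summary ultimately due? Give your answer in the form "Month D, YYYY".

August 5, 2002

Adding 60 calendar days to June 1, 2002 gives July 31, 2002.
July 31, 2002 is a Wednesday and not a listed holiday, so it stands.
Counting 3 further business days from July 31, 2002 reaches August 5, 2002.
August 5, 2002 (Monday) is already a business day.
Final deadline: August 5, 2002.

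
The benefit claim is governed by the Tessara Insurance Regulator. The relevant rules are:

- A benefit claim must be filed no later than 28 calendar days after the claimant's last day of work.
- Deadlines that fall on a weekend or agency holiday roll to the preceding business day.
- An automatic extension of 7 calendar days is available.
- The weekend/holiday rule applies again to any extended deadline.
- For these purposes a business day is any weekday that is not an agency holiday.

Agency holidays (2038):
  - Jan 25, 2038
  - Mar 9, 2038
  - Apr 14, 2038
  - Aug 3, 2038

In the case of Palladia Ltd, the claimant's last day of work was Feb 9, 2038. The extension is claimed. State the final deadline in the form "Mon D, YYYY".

Mar 15, 2038

Adding 28 calendar days to Feb 9, 2038 gives Mar 9, 2038.
Because Mar 9, 2038 is a listed holiday, the deadline becomes Mar 8, 2038 (Monday).
With the 7-day extension, Mar 8, 2038 becomes Mar 15, 2038.
Since Mar 15, 2038 is a Monday and not a holiday, the date is unchanged.
Deadline: Mar 15, 2038.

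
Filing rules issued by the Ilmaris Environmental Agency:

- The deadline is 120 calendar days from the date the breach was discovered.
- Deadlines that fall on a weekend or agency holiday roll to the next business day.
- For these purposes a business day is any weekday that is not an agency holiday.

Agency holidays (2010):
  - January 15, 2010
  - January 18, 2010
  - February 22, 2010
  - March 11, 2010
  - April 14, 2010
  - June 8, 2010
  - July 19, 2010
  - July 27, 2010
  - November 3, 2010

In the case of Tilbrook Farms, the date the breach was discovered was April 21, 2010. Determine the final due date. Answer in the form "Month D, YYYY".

August 19, 2010

Adding 120 calendar days to April 21, 2010 gives August 19, 2010.
August 19, 2010 falls on a Thursday, which is a business day, so no adjustment is needed.
Final deadline: August 19, 2010.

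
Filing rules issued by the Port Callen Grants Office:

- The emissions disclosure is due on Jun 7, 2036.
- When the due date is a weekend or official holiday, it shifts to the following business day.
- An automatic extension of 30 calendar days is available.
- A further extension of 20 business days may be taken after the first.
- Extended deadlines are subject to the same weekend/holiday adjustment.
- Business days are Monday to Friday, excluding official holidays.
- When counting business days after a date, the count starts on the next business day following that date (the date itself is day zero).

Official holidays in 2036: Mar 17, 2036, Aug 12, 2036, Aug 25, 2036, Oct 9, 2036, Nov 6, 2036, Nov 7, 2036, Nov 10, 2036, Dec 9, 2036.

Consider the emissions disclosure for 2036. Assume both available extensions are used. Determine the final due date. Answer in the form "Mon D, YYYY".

Aug 6, 2036

The statutory due date is Jun 7, 2036.
Jun 7, 2036 falls on a Saturday. Rolling to the next business day gives Jun 9, 2036, a Monday.
With the 30-day extension, Jun 9, 2036 becomes Jul 9, 2036.
Since Jul 9, 2036 is a Wednesday and not a holiday, the date is unchanged.
Applying the 20-business-day extension: 20 business days after Jul 9, 2036 is Aug 6, 2036.
Aug 6, 2036 falls on a Wednesday, which is a business day, so no adjustment is needed.
Deadline: Aug 6, 2036.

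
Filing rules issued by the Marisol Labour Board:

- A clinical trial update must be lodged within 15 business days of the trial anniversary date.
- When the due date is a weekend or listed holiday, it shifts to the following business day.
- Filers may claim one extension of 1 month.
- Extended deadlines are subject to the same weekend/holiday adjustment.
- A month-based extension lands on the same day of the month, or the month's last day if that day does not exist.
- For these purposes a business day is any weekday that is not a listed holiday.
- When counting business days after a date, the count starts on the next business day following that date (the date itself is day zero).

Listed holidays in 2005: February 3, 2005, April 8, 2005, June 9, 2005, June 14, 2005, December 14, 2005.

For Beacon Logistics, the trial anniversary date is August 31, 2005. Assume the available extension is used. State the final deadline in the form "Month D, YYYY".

October 21, 2005

Counting 15 business days after August 31, 2005 (skipping weekends and listed holidays) reaches September 21, 2005.
September 21, 2005 (Wednesday) is already a business day.
Applying the 1 month extension: 1 month after September 21, 2005 is October 21, 2005.
October 21, 2005 falls on a Friday, which is a business day, so no adjustment is needed.
Final deadline: October 21, 2005.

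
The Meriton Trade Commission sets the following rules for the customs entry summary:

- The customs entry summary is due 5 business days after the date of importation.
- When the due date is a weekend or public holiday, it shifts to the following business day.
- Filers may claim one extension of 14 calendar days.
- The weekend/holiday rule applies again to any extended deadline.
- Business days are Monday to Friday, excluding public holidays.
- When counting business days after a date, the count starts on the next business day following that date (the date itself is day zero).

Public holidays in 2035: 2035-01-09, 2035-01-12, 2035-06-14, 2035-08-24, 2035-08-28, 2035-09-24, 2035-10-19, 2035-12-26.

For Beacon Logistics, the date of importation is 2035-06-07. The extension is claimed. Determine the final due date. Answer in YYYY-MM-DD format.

Starting the day after 2035-06-07 and counting 5 business days lands on 2035-06-15.
2035-06-15 falls on a Friday, which is a business day, so no adjustment is needed.
Add the 14 calendar-day extension to 2035-06-15: 2035-06-29.
2035-06-29 falls on a Friday, which is a business day, so no adjustment is needed.
Deadline: 2035-06-29.

2035-06-29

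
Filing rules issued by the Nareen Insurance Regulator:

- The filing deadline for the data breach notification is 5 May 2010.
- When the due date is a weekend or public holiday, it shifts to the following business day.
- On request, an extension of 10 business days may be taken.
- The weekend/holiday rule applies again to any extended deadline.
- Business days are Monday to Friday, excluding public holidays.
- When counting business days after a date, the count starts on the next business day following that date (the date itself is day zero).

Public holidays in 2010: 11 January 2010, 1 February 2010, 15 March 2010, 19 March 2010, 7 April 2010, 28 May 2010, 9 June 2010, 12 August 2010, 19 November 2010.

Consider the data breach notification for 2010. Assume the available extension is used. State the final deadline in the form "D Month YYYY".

Start from the fixed due date, 5 May 2010.
5 May 2010 falls on a Wednesday, which is a business day, so no adjustment is needed.
Counting 10 further business days from 5 May 2010 reaches 19 May 2010.
19 May 2010 (Wednesday) is already a business day.
Final deadline: 19 May 2010.

19 May 2010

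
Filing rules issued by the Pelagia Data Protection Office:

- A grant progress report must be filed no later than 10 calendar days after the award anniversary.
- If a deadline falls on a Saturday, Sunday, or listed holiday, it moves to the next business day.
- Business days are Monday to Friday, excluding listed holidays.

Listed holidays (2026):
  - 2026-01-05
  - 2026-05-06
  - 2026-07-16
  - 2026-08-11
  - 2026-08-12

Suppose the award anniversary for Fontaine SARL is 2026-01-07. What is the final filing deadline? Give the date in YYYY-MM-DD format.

2026-01-19

From 2026-01-07, 10 calendar days later is 2026-01-17.
2026-01-17 falls on a Saturday. Rolling to the next business day gives 2026-01-19, a Monday.
So the filing is due 2026-01-19.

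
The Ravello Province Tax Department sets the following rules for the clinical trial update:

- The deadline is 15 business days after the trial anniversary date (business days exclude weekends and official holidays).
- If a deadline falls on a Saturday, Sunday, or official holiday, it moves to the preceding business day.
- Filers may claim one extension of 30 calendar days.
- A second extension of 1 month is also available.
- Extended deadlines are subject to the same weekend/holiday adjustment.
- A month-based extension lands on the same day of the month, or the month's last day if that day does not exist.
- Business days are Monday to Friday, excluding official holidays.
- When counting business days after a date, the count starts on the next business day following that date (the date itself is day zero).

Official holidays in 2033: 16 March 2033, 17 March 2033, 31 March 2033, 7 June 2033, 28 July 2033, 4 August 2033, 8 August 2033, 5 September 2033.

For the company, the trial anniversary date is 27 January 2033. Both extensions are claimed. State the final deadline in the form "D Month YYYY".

18 April 2033

Starting the day after 27 January 2033 and counting 15 business days lands on 17 February 2033.
17 February 2033 falls on a Thursday, which is a business day, so no adjustment is needed.
Applying the 30-calendar-day extension: 17 February 2033 + 30 days = 19 March 2033.
19 March 2033 is a Saturday, so it moves to the preceding business day, 18 March 2033 (Friday).
Applying the 1 month extension: 1 month after 18 March 2033 is 18 April 2033.
18 April 2033 is a Monday and not a listed holiday, so it stands.
Final deadline: 18 April 2033.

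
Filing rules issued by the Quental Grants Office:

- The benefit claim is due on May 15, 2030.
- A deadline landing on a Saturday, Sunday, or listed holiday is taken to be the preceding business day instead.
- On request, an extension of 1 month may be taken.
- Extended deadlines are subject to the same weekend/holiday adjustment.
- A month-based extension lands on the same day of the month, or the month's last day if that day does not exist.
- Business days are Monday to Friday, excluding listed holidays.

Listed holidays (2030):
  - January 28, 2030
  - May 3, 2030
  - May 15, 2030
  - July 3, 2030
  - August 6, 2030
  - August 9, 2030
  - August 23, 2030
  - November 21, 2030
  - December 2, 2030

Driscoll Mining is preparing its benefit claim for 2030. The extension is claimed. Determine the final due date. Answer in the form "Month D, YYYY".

The stated deadline is May 15, 2030.
May 15, 2030 falls on a listed holiday. Rolling to the preceding business day gives May 14, 2030, a Tuesday.
Applying the 1 month extension: 1 month after May 14, 2030 is June 14, 2030.
June 14, 2030 (Friday) is already a business day.
Deadline: June 14, 2030.

June 14, 2030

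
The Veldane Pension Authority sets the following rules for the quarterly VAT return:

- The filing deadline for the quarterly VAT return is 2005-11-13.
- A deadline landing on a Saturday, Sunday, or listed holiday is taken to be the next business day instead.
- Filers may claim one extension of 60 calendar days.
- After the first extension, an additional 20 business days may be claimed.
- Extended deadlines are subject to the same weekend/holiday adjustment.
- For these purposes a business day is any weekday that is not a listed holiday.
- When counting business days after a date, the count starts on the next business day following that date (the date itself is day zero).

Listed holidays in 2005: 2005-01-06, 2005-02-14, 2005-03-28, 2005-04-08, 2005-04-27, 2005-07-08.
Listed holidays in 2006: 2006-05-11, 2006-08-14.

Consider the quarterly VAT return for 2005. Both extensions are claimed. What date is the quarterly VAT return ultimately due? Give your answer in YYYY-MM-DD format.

The stated deadline is 2005-11-13.
2005-11-13 falls on a Sunday. Rolling to the next business day gives 2005-11-14, a Monday.
Add the 60 calendar-day extension to 2005-11-14: 2006-01-13.
2006-01-13 (Friday) is already a business day.
Applying the 20-business-day extension: 20 business days after 2006-01-13 is 2006-02-10.
2006-02-10 falls on a Friday, which is a business day, so no adjustment is needed.
The final due date is 2006-02-10.

2006-02-10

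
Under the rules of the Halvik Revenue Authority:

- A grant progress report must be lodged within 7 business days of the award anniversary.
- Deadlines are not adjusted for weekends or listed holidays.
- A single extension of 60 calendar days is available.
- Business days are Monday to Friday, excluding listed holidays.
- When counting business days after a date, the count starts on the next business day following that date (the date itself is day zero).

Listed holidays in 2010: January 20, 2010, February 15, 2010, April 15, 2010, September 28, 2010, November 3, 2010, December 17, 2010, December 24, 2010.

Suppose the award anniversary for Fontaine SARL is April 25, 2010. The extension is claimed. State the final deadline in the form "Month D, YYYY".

Counting 7 business days after April 25, 2010 (skipping weekends and listed holidays) reaches May 4, 2010.
May 4, 2010 falls on a Tuesday. The rules make no weekend/holiday allowance, so it remains May 4, 2010.
With the 60-day extension, May 4, 2010 becomes July 3, 2010.
July 3, 2010 falls on a Saturday. The rules make no weekend/holiday allowance, so it remains July 3, 2010.
Deadline: July 3, 2010.

July 3, 2010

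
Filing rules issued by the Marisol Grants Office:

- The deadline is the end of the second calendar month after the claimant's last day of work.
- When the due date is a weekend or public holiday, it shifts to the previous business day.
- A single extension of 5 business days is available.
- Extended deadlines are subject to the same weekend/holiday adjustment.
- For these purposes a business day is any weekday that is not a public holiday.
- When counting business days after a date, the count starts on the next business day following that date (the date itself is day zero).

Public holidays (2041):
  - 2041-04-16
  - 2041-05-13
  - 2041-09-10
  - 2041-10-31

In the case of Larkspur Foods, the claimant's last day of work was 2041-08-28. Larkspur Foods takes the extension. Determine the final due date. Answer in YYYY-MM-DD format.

2 months after 2041-08-28 is October 2041; that month ends on 2041-10-31.
2041-10-31 falls on a listed holiday. Rolling to the preceding business day gives 2041-10-30, a Wednesday.
The 5-business-day extension runs from 2041-10-30 to 2041-11-07.
2041-11-07 (Thursday) is already a business day.
The final due date is 2041-11-07.

2041-11-07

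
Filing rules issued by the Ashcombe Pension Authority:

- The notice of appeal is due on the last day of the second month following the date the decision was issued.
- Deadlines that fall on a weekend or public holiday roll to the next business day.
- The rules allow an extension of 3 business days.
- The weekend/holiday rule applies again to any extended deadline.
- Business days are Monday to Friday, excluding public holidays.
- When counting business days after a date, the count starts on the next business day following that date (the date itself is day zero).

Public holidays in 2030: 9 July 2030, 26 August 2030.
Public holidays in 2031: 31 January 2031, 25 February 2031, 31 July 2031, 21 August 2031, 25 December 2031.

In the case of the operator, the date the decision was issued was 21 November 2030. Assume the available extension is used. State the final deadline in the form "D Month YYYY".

The second month after 21 November 2030 is January 2031, whose last day is 31 January 2031.
31 January 2031 is a listed holiday; the next business day is 3 February 2031 (Monday).
Counting 3 further business days from 3 February 2031 reaches 6 February 2031.
6 February 2031 falls on a Thursday, which is a business day, so no adjustment is needed.
So the filing is due 6 February 2031.

6 February 2031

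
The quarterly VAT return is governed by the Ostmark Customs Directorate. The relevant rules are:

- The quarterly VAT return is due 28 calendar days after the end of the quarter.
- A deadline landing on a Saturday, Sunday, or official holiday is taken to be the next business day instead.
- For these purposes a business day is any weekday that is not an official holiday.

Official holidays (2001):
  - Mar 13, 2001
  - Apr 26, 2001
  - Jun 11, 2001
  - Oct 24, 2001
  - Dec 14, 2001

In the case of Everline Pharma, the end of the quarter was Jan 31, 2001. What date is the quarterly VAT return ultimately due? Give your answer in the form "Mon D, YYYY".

Feb 28, 2001

From Jan 31, 2001, 28 calendar days later is Feb 28, 2001.
Feb 28, 2001 (Wednesday) is already a business day.
The final due date is Feb 28, 2001.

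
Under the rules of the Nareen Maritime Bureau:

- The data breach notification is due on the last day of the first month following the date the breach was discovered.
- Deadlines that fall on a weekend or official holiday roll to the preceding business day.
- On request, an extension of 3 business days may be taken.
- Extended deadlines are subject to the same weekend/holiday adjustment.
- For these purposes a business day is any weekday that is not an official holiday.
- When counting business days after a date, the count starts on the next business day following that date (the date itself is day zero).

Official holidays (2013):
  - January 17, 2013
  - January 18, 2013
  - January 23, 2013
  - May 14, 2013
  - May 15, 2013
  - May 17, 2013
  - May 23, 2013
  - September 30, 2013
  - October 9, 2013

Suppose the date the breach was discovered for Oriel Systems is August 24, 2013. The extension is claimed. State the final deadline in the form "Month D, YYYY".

October 3, 2013

1 month after August 24, 2013 is September 2013; that month ends on September 30, 2013.
September 30, 2013 is a listed holiday, so it moves to the preceding business day, September 27, 2013 (Friday).
The 3-business-day extension runs from September 27, 2013 to October 3, 2013.
October 3, 2013 (Thursday) is already a business day.
So the filing is due October 3, 2013.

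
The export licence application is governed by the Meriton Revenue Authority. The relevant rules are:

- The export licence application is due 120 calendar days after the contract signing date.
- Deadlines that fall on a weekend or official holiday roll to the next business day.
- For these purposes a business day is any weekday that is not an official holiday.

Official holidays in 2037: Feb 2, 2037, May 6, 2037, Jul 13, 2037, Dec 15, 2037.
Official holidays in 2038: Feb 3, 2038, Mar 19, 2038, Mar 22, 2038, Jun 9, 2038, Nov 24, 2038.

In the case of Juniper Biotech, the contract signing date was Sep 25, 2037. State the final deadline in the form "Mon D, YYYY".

Jan 25, 2038

Trigger date Sep 25, 2037 + 120 calendar days = Jan 23, 2038.
Jan 23, 2038 is a Saturday; the next business day is Jan 25, 2038 (Monday).
So the filing is due Jan 25, 2038.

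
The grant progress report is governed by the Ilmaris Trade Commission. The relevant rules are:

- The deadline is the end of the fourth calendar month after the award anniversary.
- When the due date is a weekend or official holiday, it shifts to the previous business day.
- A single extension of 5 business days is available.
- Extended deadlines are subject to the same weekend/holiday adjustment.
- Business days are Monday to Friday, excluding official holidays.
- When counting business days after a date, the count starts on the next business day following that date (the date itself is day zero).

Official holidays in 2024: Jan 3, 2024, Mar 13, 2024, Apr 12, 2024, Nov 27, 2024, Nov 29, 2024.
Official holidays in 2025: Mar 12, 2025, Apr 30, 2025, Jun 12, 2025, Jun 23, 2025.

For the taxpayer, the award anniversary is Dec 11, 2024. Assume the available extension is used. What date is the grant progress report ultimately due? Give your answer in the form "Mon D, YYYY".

4 months after Dec 11, 2024 falls in April 2025; the last day of that month is Apr 30, 2025.
Apr 30, 2025 is a listed holiday, so it moves to the preceding business day, Apr 29, 2025 (Tuesday).
The 5-business-day extension runs from Apr 29, 2025 to May 7, 2025.
May 7, 2025 falls on a Wednesday, which is a business day, so no adjustment is needed.
Final deadline: May 7, 2025.

May 7, 2025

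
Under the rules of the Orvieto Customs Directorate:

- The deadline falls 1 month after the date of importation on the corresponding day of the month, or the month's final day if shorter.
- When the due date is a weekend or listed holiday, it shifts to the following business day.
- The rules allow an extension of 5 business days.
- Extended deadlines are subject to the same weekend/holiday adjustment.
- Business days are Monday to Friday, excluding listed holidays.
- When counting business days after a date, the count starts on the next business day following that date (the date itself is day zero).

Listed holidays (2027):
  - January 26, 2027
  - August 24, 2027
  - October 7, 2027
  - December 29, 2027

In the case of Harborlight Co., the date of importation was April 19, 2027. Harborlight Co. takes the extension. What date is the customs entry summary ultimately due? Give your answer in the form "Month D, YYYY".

May 26, 2027

1 month from April 19, 2027 is May 19, 2027.
Since May 19, 2027 is a Wednesday and not a holiday, the date is unchanged.
The 5-business-day extension runs from May 19, 2027 to May 26, 2027.
Since May 26, 2027 is a Wednesday and not a holiday, the date is unchanged.
Deadline: May 26, 2027.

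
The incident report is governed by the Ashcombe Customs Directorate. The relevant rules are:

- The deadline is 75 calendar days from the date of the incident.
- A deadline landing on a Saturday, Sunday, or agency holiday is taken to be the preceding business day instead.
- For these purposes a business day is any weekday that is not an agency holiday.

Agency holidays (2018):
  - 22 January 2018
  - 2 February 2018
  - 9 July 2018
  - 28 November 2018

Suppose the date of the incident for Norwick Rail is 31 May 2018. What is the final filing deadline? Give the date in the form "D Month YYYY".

14 August 2018

Trigger date 31 May 2018 + 75 calendar days = 14 August 2018.
14 August 2018 (Tuesday) is already a business day.
So the filing is due 14 August 2018.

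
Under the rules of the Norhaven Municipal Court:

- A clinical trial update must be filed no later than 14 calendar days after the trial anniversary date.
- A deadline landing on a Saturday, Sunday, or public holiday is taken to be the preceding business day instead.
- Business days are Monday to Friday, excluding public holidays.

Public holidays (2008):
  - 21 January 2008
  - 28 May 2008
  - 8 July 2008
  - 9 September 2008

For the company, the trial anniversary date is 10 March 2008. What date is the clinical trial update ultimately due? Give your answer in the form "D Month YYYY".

24 March 2008

14 calendar days after 10 March 2008 is 24 March 2008.
24 March 2008 (Monday) is already a business day.
The final due date is 24 March 2008.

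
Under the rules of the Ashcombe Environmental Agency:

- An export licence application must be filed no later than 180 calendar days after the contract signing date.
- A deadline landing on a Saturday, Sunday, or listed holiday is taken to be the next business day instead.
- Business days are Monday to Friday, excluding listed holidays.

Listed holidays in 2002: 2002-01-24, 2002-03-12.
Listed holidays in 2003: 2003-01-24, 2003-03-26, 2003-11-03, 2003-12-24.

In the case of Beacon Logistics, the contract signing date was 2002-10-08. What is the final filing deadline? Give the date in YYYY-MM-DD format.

2003-04-07

Adding 180 calendar days to 2002-10-08 gives 2003-04-06.
2003-04-06 falls on a Sunday. Rolling to the next business day gives 2003-04-07, a Monday.
Final deadline: 2003-04-07.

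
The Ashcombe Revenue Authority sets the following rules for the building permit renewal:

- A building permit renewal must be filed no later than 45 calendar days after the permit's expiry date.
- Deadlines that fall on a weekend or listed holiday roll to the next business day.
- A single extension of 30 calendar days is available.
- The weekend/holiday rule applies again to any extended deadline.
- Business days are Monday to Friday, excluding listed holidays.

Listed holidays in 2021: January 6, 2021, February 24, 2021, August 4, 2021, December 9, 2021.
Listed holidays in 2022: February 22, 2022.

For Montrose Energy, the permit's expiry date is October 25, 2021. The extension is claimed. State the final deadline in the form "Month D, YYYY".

January 10, 2022

Trigger date October 25, 2021 + 45 calendar days = December 9, 2021.
December 9, 2021 falls on a listed holiday. Rolling to the next business day gives December 10, 2021, a Friday.
Add the 30 calendar-day extension to December 10, 2021: January 9, 2022.
Because January 9, 2022 is a Sunday, the deadline becomes January 10, 2022 (Monday).
The final due date is January 10, 2022.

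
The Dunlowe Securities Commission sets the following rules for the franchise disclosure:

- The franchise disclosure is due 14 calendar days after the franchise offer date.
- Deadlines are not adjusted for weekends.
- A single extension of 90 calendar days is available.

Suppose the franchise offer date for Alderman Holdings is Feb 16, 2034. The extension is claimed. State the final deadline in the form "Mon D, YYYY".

14 calendar days after Feb 16, 2034 is Mar 2, 2034.
No adjustment is made for weekends or holidays, so Mar 2, 2034 stands.
The 90-calendar-day extension moves the deadline from Mar 2, 2034 to May 31, 2034.
May 31, 2034 is a Wednesday; no weekend or holiday adjustment applies.
Final deadline: May 31, 2034.

May 31, 2034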